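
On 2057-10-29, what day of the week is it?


Date: October 29, 2057
Anchor: Jan 1, 2057. With p = 2057 - 1 = 2056: (p + p//4 - p//100 + p//400) mod 7 = (2056 + 514 - 20 + 5) mod 7 = 2555 mod 7 = 0 -> Monday (Mon=0 ... Sun=6)
Days before October (Jan-Sep): 273; offset = 273 + 29 - 1 = 301
Weekday index = (0 + 301) mod 7 = 0

Day of the week: Monday


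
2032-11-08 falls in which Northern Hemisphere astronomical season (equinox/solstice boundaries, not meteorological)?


Date: November 8
Astronomical Autumn (approx.; exact equinox/solstice day varies by year): September 22 to December 20
November 8 falls within the Autumn window

Autumn


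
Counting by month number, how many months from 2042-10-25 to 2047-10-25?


From October 2042 to October 2047
5 years * 12 = 60 months = 60

60 months


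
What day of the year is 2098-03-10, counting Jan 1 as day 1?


Date: March 10, 2098
Days in months 1 through 2: 59
Plus 10 days in March

Day of year: 69


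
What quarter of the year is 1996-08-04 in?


Month: August (month 8)
Q1: Jan-Mar, Q2: Apr-Jun, Q3: Jul-Sep, Q4: Oct-Dec

Q3


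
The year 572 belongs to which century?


Century = (year - 1) // 100 + 1
= (572 - 1) // 100 + 1
= 571 // 100 + 1
= 5 + 1

6th century


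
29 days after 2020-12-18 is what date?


Start: 2020-12-18, add 29 days
December 2020 has 31 days: 31 - 18 = 13 days to December 31 -> 16 left
January 2021: 16 <= 31 -> lands on January 16

Result: 2021-01-16


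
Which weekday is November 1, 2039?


Target: November 1, 2039
Anchor: Jan 1, 2039. With p = 2039 - 1 = 2038: (p + p//4 - p//100 + p//400) mod 7 = (2038 + 509 - 20 + 5) mod 7 = 2532 mod 7 = 5 -> Saturday (Mon=0 ... Sun=6)
Days before November (Jan-Oct): 304 days
Weekday index = (5 + 304) mod 7 = 1

Tuesday


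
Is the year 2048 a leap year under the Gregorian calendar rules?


Gregorian leap year rule: divisible by 4, but not by 100, unless also by 400.
2048 is divisible by 4 but not 100 -> leap year

Yes


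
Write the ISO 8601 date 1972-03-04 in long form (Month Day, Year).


ISO 1972-03-04 parses as year=1972, month=03, day=04
Month 3 -> March

March 4, 1972


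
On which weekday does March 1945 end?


March 1945 has 31 days
Anchor: Jan 1, 1945. With p = 1945 - 1 = 1944: (p + p//4 - p//100 + p//400) mod 7 = (1944 + 486 - 19 + 4) mod 7 = 2415 mod 7 = 0 -> Monday (Mon=0 ... Sun=6)
Days before March (Jan-Feb): 59; March 1 index = (0 + 59) mod 7 = 3 -> Thursday
Last day offset: 31 - 1 = 30 days
Weekday index = (3 + 30) mod 7 = 5

Saturday, March 31


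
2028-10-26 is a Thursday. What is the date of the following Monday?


Current: Thursday
Target: Monday
Days ahead: 4

Next Monday: 2028-10-30


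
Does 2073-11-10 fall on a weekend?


Anchor: Jan 1, 2073. With p = 2073 - 1 = 2072: (p + p//4 - p//100 + p//400) mod 7 = (2072 + 518 - 20 + 5) mod 7 = 2575 mod 7 = 6 -> Sunday (Mon=0 ... Sun=6)
Day of year: 314; offset = 313
Weekday index = (6 + 313) mod 7 = 4 -> Friday
Weekend days: Saturday, Sunday

No


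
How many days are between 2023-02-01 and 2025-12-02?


From 2023-02-01 to 2025-12-02
2023-02-01: days before February = 31; day of year = 31 + 1 = 32
2025-12-02: days before December = 31 + 28 + 31 + 30 + 31 + 30 + 31 + 31 + 30 + 31 + 30 = 334 (2025 is not a leap year); day of year = 334 + 2 = 336
Rest of 2023: 365 - 32 = 333
Full years 2024 (366): 366
Total = 333 + 366 + 336 = 1035

1035 days


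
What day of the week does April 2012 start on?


Target: April 1, 2012
Anchor: Jan 1, 2012. With p = 2012 - 1 = 2011: (p + p//4 - p//100 + p//400) mod 7 = (2011 + 502 - 20 + 5) mod 7 = 2498 mod 7 = 6 -> Sunday (Mon=0 ... Sun=6)
Days before April (Jan-Mar): 91 days
Weekday index = (6 + 91) mod 7 = 6

Sunday


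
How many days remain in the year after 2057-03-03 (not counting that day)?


Day of year: 62 of 365
Remaining = 365 - 62

303 days


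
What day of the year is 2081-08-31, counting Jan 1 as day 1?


Date: August 31, 2081
Days in months 1 through 7: 212
Plus 31 days in August

Day of year: 243


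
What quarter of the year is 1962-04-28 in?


Month: April (month 4)
Q1: Jan-Mar, Q2: Apr-Jun, Q3: Jul-Sep, Q4: Oct-Dec

Q2


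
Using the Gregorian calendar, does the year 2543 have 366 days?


Gregorian leap year rule: divisible by 4, but not by 100, unless also by 400.
2543 is not divisible by 4 -> not a leap year

No


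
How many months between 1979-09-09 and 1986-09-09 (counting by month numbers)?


From September 1979 to September 1986
7 years * 12 = 84 months = 84

84 months


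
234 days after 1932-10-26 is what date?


Start: 1932-10-26, add 234 days
October 1932 has 31 days: 31 - 26 = 5 days to October 31 -> 229 left
November 1932 has 30 days -> 199 left
December 1932 has 31 days -> 168 left
January 1933 has 31 days -> 137 left
February 1933 has 28 days -> 109 left
March 1933 has 31 days -> 78 left
April 1933 has 30 days -> 48 left
May 1933 has 31 days -> 17 left
June 1933: 17 <= 30 -> lands on June 17

Result: 1933-06-17


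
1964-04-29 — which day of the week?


Date: April 29, 1964
Anchor: Jan 1, 1964. With p = 1964 - 1 = 1963: (p + p//4 - p//100 + p//400) mod 7 = (1963 + 490 - 19 + 4) mod 7 = 2438 mod 7 = 2 -> Wednesday (Mon=0 ... Sun=6)
Days before April (Jan-Mar): 91; offset = 91 + 29 - 1 = 119
Weekday index = (2 + 119) mod 7 = 2

Day of the week: Wednesday


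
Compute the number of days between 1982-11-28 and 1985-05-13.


From 1982-11-28 to 1985-05-13
1982-11-28: days before November = 31 + 28 + 31 + 30 + 31 + 30 + 31 + 31 + 30 + 31 = 304 (1982 is not a leap year); day of year = 304 + 28 = 332
1985-05-13: days before May = 31 + 28 + 31 + 30 = 120 (1985 is not a leap year); day of year = 120 + 13 = 133
Rest of 1982: 365 - 332 = 33
Full years 1983 (365), 1984 (366): 731
Total = 33 + 731 + 133 = 897

897 days


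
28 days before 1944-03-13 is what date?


Start: 1944-03-13, subtract 28 days
Back 13 days from March 13 reaches February 29, 1944 -> 15 left
February 1944: 29 - 15 = 14 -> lands on February 14

Result: 1944-02-14


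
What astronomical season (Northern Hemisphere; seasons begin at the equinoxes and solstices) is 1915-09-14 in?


Date: September 14
Astronomical Summer (approx.; exact equinox/solstice day varies by year): June 21 to September 21
September 14 falls within the Summer window

Summer


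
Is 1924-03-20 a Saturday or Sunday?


Anchor: Jan 1, 1924. With p = 1924 - 1 = 1923: (p + p//4 - p//100 + p//400) mod 7 = (1923 + 480 - 19 + 4) mod 7 = 2388 mod 7 = 1 -> Tuesday (Mon=0 ... Sun=6)
Day of year: 80; offset = 79
Weekday index = (1 + 79) mod 7 = 3 -> Thursday
Weekend days: Saturday, Sunday

No


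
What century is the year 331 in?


Century = (year - 1) // 100 + 1
= (331 - 1) // 100 + 1
= 330 // 100 + 1
= 3 + 1

4th century


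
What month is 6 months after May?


May is month 5
5 + 6 = 11

November


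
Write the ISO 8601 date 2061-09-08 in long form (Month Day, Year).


ISO 2061-09-08 parses as year=2061, month=09, day=08
Month 9 -> September

September 8, 2061


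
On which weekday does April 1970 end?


April 1970 has 30 days
Anchor: Jan 1, 1970. With p = 1970 - 1 = 1969: (p + p//4 - p//100 + p//400) mod 7 = (1969 + 492 - 19 + 4) mod 7 = 2446 mod 7 = 3 -> Thursday (Mon=0 ... Sun=6)
Days before April (Jan-Mar): 90; April 1 index = (3 + 90) mod 7 = 2 -> Wednesday
Last day offset: 30 - 1 = 29 days
Weekday index = (2 + 29) mod 7 = 3

Thursday, April 30


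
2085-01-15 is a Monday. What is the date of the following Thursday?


Current: Monday
Target: Thursday
Days ahead: 3

Next Thursday: 2085-01-18


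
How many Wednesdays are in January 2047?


January 2047 has 31 days
Anchor: Jan 1, 2047. With p = 2047 - 1 = 2046: (p + p//4 - p//100 + p//400) mod 7 = (2046 + 511 - 20 + 5) mod 7 = 2542 mod 7 = 1 -> Tuesday (Mon=0 ... Sun=6)
January 1 is the anchor itself -> Tuesday
First Wednesday is January 2
Wednesdays: 2, 9, 16, 23, 30

5 Wednesdays


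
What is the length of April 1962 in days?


April 1962

30 days


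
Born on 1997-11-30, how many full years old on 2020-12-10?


Birth: 1997-11-30
Reference: 2020-12-10
Year difference: 2020 - 1997 = 23

23 years old


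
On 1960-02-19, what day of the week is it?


Date: February 19, 1960
Anchor: Jan 1, 1960. With p = 1960 - 1 = 1959: (p + p//4 - p//100 + p//400) mod 7 = (1959 + 489 - 19 + 4) mod 7 = 2433 mod 7 = 4 -> Friday (Mon=0 ... Sun=6)
Days before February (Jan): 31; offset = 31 + 19 - 1 = 49
Weekday index = (4 + 49) mod 7 = 4

Day of the week: Friday


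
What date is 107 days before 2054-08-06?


Start: 2054-08-06, subtract 107 days
Back 6 days from August 6 reaches July 31, 2054 -> 101 left
July 2054 has 31 days -> back to June 30, 2054 -> 70 left
June 2054 has 30 days -> back to May 31, 2054 -> 40 left
May 2054 has 31 days -> back to April 30, 2054 -> 9 left
April 2054: 30 - 9 = 21 -> lands on April 21

Result: 2054-04-21


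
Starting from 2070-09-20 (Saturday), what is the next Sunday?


Current: Saturday
Target: Sunday
Days ahead: 1

Next Sunday: 2070-09-21


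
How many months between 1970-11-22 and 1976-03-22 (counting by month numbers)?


From November 1970 to March 1976
6 years * 12 = 72 months, minus 8 months = 64

64 months


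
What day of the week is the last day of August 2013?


August 2013 has 31 days
Anchor: Jan 1, 2013. With p = 2013 - 1 = 2012: (p + p//4 - p//100 + p//400) mod 7 = (2012 + 503 - 20 + 5) mod 7 = 2500 mod 7 = 1 -> Tuesday (Mon=0 ... Sun=6)
Days before August (Jan-Jul): 212; August 1 index = (1 + 212) mod 7 = 3 -> Thursday
Last day offset: 31 - 1 = 30 days
Weekday index = (3 + 30) mod 7 = 5

Saturday, August 31


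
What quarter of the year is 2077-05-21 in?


Month: May (month 5)
Q1: Jan-Mar, Q2: Apr-Jun, Q3: Jul-Sep, Q4: Oct-Dec

Q2


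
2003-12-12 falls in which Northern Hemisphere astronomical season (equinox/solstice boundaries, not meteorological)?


Date: December 12
Astronomical Autumn (approx.; exact equinox/solstice day varies by year): September 22 to December 20
December 12 falls within the Autumn window

Autumn


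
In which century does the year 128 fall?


Century = (year - 1) // 100 + 1
= (128 - 1) // 100 + 1
= 127 // 100 + 1
= 1 + 1

2nd century


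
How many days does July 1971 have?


July 1971

31 days


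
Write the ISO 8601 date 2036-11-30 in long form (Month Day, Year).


ISO 2036-11-30 parses as year=2036, month=11, day=30
Month 11 -> November

November 30, 2036


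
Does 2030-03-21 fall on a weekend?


Anchor: Jan 1, 2030. With p = 2030 - 1 = 2029: (p + p//4 - p//100 + p//400) mod 7 = (2029 + 507 - 20 + 5) mod 7 = 2521 mod 7 = 1 -> Tuesday (Mon=0 ... Sun=6)
Day of year: 80; offset = 79
Weekday index = (1 + 79) mod 7 = 3 -> Thursday
Weekend days: Saturday, Sunday

No


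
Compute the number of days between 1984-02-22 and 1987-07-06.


From 1984-02-22 to 1987-07-06
1984-02-22: days before February = 31; day of year = 31 + 22 = 53
1987-07-06: days before July = 31 + 28 + 31 + 30 + 31 + 30 = 181 (1987 is not a leap year); day of year = 181 + 6 = 187
Rest of 1984: 366 - 53 = 313
Full years 1985 (365), 1986 (365): 730
Total = 313 + 730 + 187 = 1230

1230 days


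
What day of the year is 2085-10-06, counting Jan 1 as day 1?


Date: October 6, 2085
Days in months 1 through 9: 273
Plus 6 days in October

Day of year: 279


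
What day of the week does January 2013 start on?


Target: January 1, 2013
Anchor: Jan 1, 2013. With p = 2013 - 1 = 2012: (p + p//4 - p//100 + p//400) mod 7 = (2012 + 503 - 20 + 5) mod 7 = 2500 mod 7 = 1 -> Tuesday (Mon=0 ... Sun=6)
Offset from anchor: 0 days
Weekday index = (1 + 0) mod 7 = 1

Tuesday


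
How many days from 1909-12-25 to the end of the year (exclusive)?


Day of year: 359 of 365
Remaining = 365 - 359

6 days


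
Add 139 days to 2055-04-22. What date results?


Start: 2055-04-22, add 139 days
April 2055 has 30 days: 30 - 22 = 8 days to April 30 -> 131 left
May 2055 has 31 days -> 100 left
June 2055 has 30 days -> 70 left
July 2055 has 31 days -> 39 left
August 2055 has 31 days -> 8 left
September 2055: 8 <= 30 -> lands on September 8

Result: 2055-09-08


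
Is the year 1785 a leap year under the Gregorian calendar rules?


Gregorian leap year rule: divisible by 4, but not by 100, unless also by 400.
1785 is not divisible by 4 -> not a leap year

No


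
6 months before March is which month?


March is month 3
3 - 6 = -3; wrap: -3 + 12 = 9

September


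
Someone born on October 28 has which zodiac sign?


Date: October 28
Conventional tropical zodiac dates: Scorpio from October 23 onward; Sagittarius starts November 22
October 28 falls within the Scorpio range

Scorpio


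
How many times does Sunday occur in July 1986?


July 1986 has 31 days
Anchor: Jan 1, 1986. With p = 1986 - 1 = 1985: (p + p//4 - p//100 + p//400) mod 7 = (1985 + 496 - 19 + 4) mod 7 = 2466 mod 7 = 2 -> Wednesday (Mon=0 ... Sun=6)
Days before July (Jan-Jun): 181; July 1 index = (2 + 181) mod 7 = 1 -> Tuesday
First Sunday is July 6
Sundays: 6, 13, 20, 27

4 Sundays


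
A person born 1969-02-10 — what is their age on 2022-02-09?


Birth: 1969-02-10
Reference: 2022-02-09
Year difference: 2022 - 1969 = 53
Birthday not yet reached in 2022, subtract 1

52 years old


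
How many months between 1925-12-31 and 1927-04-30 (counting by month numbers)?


From December 1925 to April 1927
2 years * 12 = 24 months, minus 8 months = 16

16 months


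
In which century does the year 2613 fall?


Century = (year - 1) // 100 + 1
= (2613 - 1) // 100 + 1
= 2612 // 100 + 1
= 26 + 1

27th century


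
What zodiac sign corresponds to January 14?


Date: January 14
Conventional tropical zodiac dates: Capricorn from December 22 onward; Aquarius starts January 20
January 14 falls within the Capricorn range

Capricorn


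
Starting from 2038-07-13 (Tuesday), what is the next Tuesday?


Current: Tuesday
Target: Tuesday
Days ahead: 7

Next Tuesday: 2038-07-20


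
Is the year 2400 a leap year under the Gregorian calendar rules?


Gregorian leap year rule: divisible by 4, but not by 100, unless also by 400.
2400 is divisible by 400 -> leap year

Yes


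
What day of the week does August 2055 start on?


Target: August 1, 2055
Anchor: Jan 1, 2055. With p = 2055 - 1 = 2054: (p + p//4 - p//100 + p//400) mod 7 = (2054 + 513 - 20 + 5) mod 7 = 2552 mod 7 = 4 -> Friday (Mon=0 ... Sun=6)
Days before August (Jan-Jul): 212 days
Weekday index = (4 + 212) mod 7 = 6

Sunday


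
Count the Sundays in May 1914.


May 1914 has 31 days
Anchor: Jan 1, 1914. With p = 1914 - 1 = 1913: (p + p//4 - p//100 + p//400) mod 7 = (1913 + 478 - 19 + 4) mod 7 = 2376 mod 7 = 3 -> Thursday (Mon=0 ... Sun=6)
Days before May (Jan-Apr): 120; May 1 index = (3 + 120) mod 7 = 4 -> Friday
First Sunday is May 3
Sundays: 3, 10, 17, 24, 31

5 Sundays


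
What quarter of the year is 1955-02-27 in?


Month: February (month 2)
Q1: Jan-Mar, Q2: Apr-Jun, Q3: Jul-Sep, Q4: Oct-Dec

Q1


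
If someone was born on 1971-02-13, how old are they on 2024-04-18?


Birth: 1971-02-13
Reference: 2024-04-18
Year difference: 2024 - 1971 = 53

53 years old


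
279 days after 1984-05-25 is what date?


Start: 1984-05-25, add 279 days
May 1984 has 31 days: 31 - 25 = 6 days to May 31 -> 273 left
June 1984 has 30 days -> 243 left
July 1984 has 31 days -> 212 left
August 1984 has 31 days -> 181 left
September 1984 has 30 days -> 151 left
October 1984 has 31 days -> 120 left
November 1984 has 30 days -> 90 left
December 1984 has 31 days -> 59 left
January 1985 has 31 days -> 28 left
February 1985: 28 <= 28 -> lands on February 28

Result: 1985-02-28


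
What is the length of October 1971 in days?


October 1971

31 days


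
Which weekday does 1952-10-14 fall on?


Date: October 14, 1952
Anchor: Jan 1, 1952. With p = 1952 - 1 = 1951: (p + p//4 - p//100 + p//400) mod 7 = (1951 + 487 - 19 + 4) mod 7 = 2423 mod 7 = 1 -> Tuesday (Mon=0 ... Sun=6)
Days before October (Jan-Sep): 274; offset = 274 + 14 - 1 = 287
Weekday index = (1 + 287) mod 7 = 1

Day of the week: Tuesday


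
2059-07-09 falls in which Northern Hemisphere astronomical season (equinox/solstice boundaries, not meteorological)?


Date: July 9
Astronomical Summer (approx.; exact equinox/solstice day varies by year): June 21 to September 21
July 9 falls within the Summer window

Summer


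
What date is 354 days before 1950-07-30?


Start: 1950-07-30, subtract 354 days
Back 30 days from July 30 reaches June 30, 1950 -> 324 left
June 1950 has 30 days -> back to May 31, 1950 -> 294 left
May 1950 has 31 days -> back to April 30, 1950 -> 263 left
April 1950 has 30 days -> back to March 31, 1950 -> 233 left
March 1950 has 31 days -> back to February 28, 1950 -> 202 left
February 1950 has 28 days -> back to January 31, 1950 -> 174 left
January 1950 has 31 days -> back to December 31, 1949 -> 143 left
December 1949 has 31 days -> back to November 30, 1949 -> 112 left
November 1949 has 30 days -> back to October 31, 1949 -> 82 left
October 1949 has 31 days -> back to September 30, 1949 -> 51 left
September 1949 has 30 days -> back to August 31, 1949 -> 21 left
August 1949: 31 - 21 = 10 -> lands on August 10

Result: 1949-08-10


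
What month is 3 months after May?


May is month 5
5 + 3 = 8

August


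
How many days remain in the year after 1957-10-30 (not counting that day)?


Day of year: 303 of 365
Remaining = 365 - 303

62 days


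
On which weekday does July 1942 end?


July 1942 has 31 days
Anchor: Jan 1, 1942. With p = 1942 - 1 = 1941: (p + p//4 - p//100 + p//400) mod 7 = (1941 + 485 - 19 + 4) mod 7 = 2411 mod 7 = 3 -> Thursday (Mon=0 ... Sun=6)
Days before July (Jan-Jun): 181; July 1 index = (3 + 181) mod 7 = 2 -> Wednesday
Last day offset: 31 - 1 = 30 days
Weekday index = (2 + 30) mod 7 = 4

Friday, July 31


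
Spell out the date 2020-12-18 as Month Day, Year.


ISO 2020-12-18 parses as year=2020, month=12, day=18
Month 12 -> December

December 18, 2020


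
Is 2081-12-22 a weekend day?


Anchor: Jan 1, 2081. With p = 2081 - 1 = 2080: (p + p//4 - p//100 + p//400) mod 7 = (2080 + 520 - 20 + 5) mod 7 = 2585 mod 7 = 2 -> Wednesday (Mon=0 ... Sun=6)
Day of year: 356; offset = 355
Weekday index = (2 + 355) mod 7 = 0 -> Monday
Weekend days: Saturday, Sunday

No


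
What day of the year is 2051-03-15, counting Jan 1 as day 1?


Date: March 15, 2051
Days in months 1 through 2: 59
Plus 15 days in March

Day of year: 74


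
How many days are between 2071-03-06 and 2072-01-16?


From 2071-03-06 to 2072-01-16
2071-03-06: days before March = 31 + 28 = 59 (2071 is not a leap year); day of year = 59 + 6 = 65
2072-01-16: day of year = 16
Rest of 2071: 365 - 65 = 300
Total = 300 + 16 = 316

316 days


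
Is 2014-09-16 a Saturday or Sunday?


Anchor: Jan 1, 2014. With p = 2014 - 1 = 2013: (p + p//4 - p//100 + p//400) mod 7 = (2013 + 503 - 20 + 5) mod 7 = 2501 mod 7 = 2 -> Wednesday (Mon=0 ... Sun=6)
Day of year: 259; offset = 258
Weekday index = (2 + 258) mod 7 = 1 -> Tuesday
Weekend days: Saturday, Sunday

No


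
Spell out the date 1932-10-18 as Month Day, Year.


ISO 1932-10-18 parses as year=1932, month=10, day=18
Month 10 -> October

October 18, 1932


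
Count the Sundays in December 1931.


December 1931 has 31 days
Anchor: Jan 1, 1931. With p = 1931 - 1 = 1930: (p + p//4 - p//100 + p//400) mod 7 = (1930 + 482 - 19 + 4) mod 7 = 2397 mod 7 = 3 -> Thursday (Mon=0 ... Sun=6)
Days before December (Jan-Nov): 334; December 1 index = (3 + 334) mod 7 = 1 -> Tuesday
First Sunday is December 6
Sundays: 6, 13, 20, 27

4 Sundays


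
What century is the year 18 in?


Century = (year - 1) // 100 + 1
= (18 - 1) // 100 + 1
= 17 // 100 + 1
= 0 + 1

1st century


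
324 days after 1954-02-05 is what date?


Start: 1954-02-05, add 324 days
February 1954 has 28 days: 28 - 5 = 23 days to February 28 -> 301 left
March 1954 has 31 days -> 270 left
April 1954 has 30 days -> 240 left
May 1954 has 31 days -> 209 left
June 1954 has 30 days -> 179 left
July 1954 has 31 days -> 148 left
August 1954 has 31 days -> 117 left
September 1954 has 30 days -> 87 left
October 1954 has 31 days -> 56 left
November 1954 has 30 days -> 26 left
December 1954: 26 <= 31 -> lands on December 26

Result: 1954-12-26


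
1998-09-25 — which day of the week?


Date: September 25, 1998
Anchor: Jan 1, 1998. With p = 1998 - 1 = 1997: (p + p//4 - p//100 + p//400) mod 7 = (1997 + 499 - 19 + 4) mod 7 = 2481 mod 7 = 3 -> Thursday (Mon=0 ... Sun=6)
Days before September (Jan-Aug): 243; offset = 243 + 25 - 1 = 267
Weekday index = (3 + 267) mod 7 = 4

Day of the week: Friday


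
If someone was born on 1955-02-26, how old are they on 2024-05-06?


Birth: 1955-02-26
Reference: 2024-05-06
Year difference: 2024 - 1955 = 69

69 years old


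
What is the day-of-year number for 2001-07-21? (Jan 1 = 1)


Date: July 21, 2001
Days in months 1 through 6: 181
Plus 21 days in July

Day of year: 202


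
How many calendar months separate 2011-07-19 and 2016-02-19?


From July 2011 to February 2016
5 years * 12 = 60 months, minus 5 months = 55

55 months


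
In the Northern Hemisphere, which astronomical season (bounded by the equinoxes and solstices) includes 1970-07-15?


Date: July 15
Astronomical Summer (approx.; exact equinox/solstice day varies by year): June 21 to September 21
July 15 falls within the Summer window

Summer


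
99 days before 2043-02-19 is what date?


Start: 2043-02-19, subtract 99 days
Back 19 days from February 19 reaches January 31, 2043 -> 80 left
January 2043 has 31 days -> back to December 31, 2042 -> 49 left
December 2042 has 31 days -> back to November 30, 2042 -> 18 left
November 2042: 30 - 18 = 12 -> lands on November 12

Result: 2042-11-12


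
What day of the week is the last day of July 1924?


July 1924 has 31 days
Anchor: Jan 1, 1924. With p = 1924 - 1 = 1923: (p + p//4 - p//100 + p//400) mod 7 = (1923 + 480 - 19 + 4) mod 7 = 2388 mod 7 = 1 -> Tuesday (Mon=0 ... Sun=6)
Days before July (Jan-Jun): 182; July 1 index = (1 + 182) mod 7 = 1 -> Tuesday
Last day offset: 31 - 1 = 30 days
Weekday index = (1 + 30) mod 7 = 3

Thursday, July 31


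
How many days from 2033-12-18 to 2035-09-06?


From 2033-12-18 to 2035-09-06
2033-12-18: days before December = 31 + 28 + 31 + 30 + 31 + 30 + 31 + 31 + 30 + 31 + 30 = 334 (2033 is not a leap year); day of year = 334 + 18 = 352
2035-09-06: days before September = 31 + 28 + 31 + 30 + 31 + 30 + 31 + 31 = 243 (2035 is not a leap year); day of year = 243 + 6 = 249
Rest of 2033: 365 - 352 = 13
Full years 2034 (365): 365
Total = 13 + 365 + 249 = 627

627 days


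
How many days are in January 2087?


January 2087

31 days


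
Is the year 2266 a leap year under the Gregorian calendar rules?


Gregorian leap year rule: divisible by 4, but not by 100, unless also by 400.
2266 is not divisible by 4 -> not a leap year

No


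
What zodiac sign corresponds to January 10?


Date: January 10
Conventional tropical zodiac dates: Capricorn from December 22 onward; Aquarius starts January 20
January 10 falls within the Capricorn range

Capricorn


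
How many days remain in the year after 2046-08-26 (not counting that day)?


Day of year: 238 of 365
Remaining = 365 - 238

127 days


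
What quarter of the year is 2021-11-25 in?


Month: November (month 11)
Q1: Jan-Mar, Q2: Apr-Jun, Q3: Jul-Sep, Q4: Oct-Dec

Q4


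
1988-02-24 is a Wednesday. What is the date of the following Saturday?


Current: Wednesday
Target: Saturday
Days ahead: 3

Next Saturday: 1988-02-27


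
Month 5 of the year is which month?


Month 5 of 12

May


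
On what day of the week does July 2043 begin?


Target: July 1, 2043
Anchor: Jan 1, 2043. With p = 2043 - 1 = 2042: (p + p//4 - p//100 + p//400) mod 7 = (2042 + 510 - 20 + 5) mod 7 = 2537 mod 7 = 3 -> Thursday (Mon=0 ... Sun=6)
Days before July (Jan-Jun): 181 days
Weekday index = (3 + 181) mod 7 = 2

Wednesday


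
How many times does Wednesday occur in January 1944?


January 1944 has 31 days
Anchor: Jan 1, 1944. With p = 1944 - 1 = 1943: (p + p//4 - p//100 + p//400) mod 7 = (1943 + 485 - 19 + 4) mod 7 = 2413 mod 7 = 5 -> Saturday (Mon=0 ... Sun=6)
January 1 is the anchor itself -> Saturday
First Wednesday is January 5
Wednesdays: 5, 12, 19, 26

4 Wednesdays


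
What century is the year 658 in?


Century = (year - 1) // 100 + 1
= (658 - 1) // 100 + 1
= 657 // 100 + 1
= 6 + 1

7th century


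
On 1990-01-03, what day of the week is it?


Date: January 3, 1990
Anchor: Jan 1, 1990. With p = 1990 - 1 = 1989: (p + p//4 - p//100 + p//400) mod 7 = (1989 + 497 - 19 + 4) mod 7 = 2471 mod 7 = 0 -> Monday (Mon=0 ... Sun=6)
Days into year = 3 - 1 = 2
Weekday index = (0 + 2) mod 7 = 2

Day of the week: Wednesday


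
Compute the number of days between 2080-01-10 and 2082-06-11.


From 2080-01-10 to 2082-06-11
2080-01-10: day of year = 10
2082-06-11: days before June = 31 + 28 + 31 + 30 + 31 = 151 (2082 is not a leap year); day of year = 151 + 11 = 162
Rest of 2080: 366 - 10 = 356
Full years 2081 (365): 365
Total = 356 + 365 + 162 = 883

883 days


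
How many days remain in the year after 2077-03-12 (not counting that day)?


Day of year: 71 of 365
Remaining = 365 - 71

294 days


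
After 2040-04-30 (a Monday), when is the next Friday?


Current: Monday
Target: Friday
Days ahead: 4

Next Friday: 2040-05-04


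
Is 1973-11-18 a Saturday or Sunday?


Anchor: Jan 1, 1973. With p = 1973 - 1 = 1972: (p + p//4 - p//100 + p//400) mod 7 = (1972 + 493 - 19 + 4) mod 7 = 2450 mod 7 = 0 -> Monday (Mon=0 ... Sun=6)
Day of year: 322; offset = 321
Weekday index = (0 + 321) mod 7 = 6 -> Sunday
Weekend days: Saturday, Sunday

Yes


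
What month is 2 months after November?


November is month 11
11 + 2 = 13; wrap: 13 - 12 = 1

January


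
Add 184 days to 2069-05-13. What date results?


Start: 2069-05-13, add 184 days
May 2069 has 31 days: 31 - 13 = 18 days to May 31 -> 166 left
June 2069 has 30 days -> 136 left
July 2069 has 31 days -> 105 left
August 2069 has 31 days -> 74 left
September 2069 has 30 days -> 44 left
October 2069 has 31 days -> 13 left
November 2069: 13 <= 30 -> lands on November 13

Result: 2069-11-13


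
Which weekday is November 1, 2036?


Target: November 1, 2036
Anchor: Jan 1, 2036. With p = 2036 - 1 = 2035: (p + p//4 - p//100 + p//400) mod 7 = (2035 + 508 - 20 + 5) mod 7 = 2528 mod 7 = 1 -> Tuesday (Mon=0 ... Sun=6)
Days before November (Jan-Oct): 305 days
Weekday index = (1 + 305) mod 7 = 5

Saturday


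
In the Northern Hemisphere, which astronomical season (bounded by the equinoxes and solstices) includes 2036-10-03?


Date: October 3
Astronomical Autumn (approx.; exact equinox/solstice day varies by year): September 22 to December 20
October 3 falls within the Autumn window

Autumn


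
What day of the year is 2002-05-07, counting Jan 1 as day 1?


Date: May 7, 2002
Days in months 1 through 4: 120
Plus 7 days in May

Day of year: 127


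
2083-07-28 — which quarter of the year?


Month: July (month 7)
Q1: Jan-Mar, Q2: Apr-Jun, Q3: Jul-Sep, Q4: Oct-Dec

Q3


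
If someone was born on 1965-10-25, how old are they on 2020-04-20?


Birth: 1965-10-25
Reference: 2020-04-20
Year difference: 2020 - 1965 = 55
Birthday not yet reached in 2020, subtract 1

54 years old


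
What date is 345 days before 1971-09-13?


Start: 1971-09-13, subtract 345 days
Back 13 days from September 13 reaches August 31, 1971 -> 332 left
August 1971 has 31 days -> back to July 31, 1971 -> 301 left
July 1971 has 31 days -> back to June 30, 1971 -> 270 left
June 1971 has 30 days -> back to May 31, 1971 -> 240 left
May 1971 has 31 days -> back to April 30, 1971 -> 209 left
April 1971 has 30 days -> back to March 31, 1971 -> 179 left
March 1971 has 31 days -> back to February 28, 1971 -> 148 left
February 1971 has 28 days -> back to January 31, 1971 -> 120 left
January 1971 has 31 days -> back to December 31, 1970 -> 89 left
December 1970 has 31 days -> back to November 30, 1970 -> 58 left
November 1970 has 30 days -> back to October 31, 1970 -> 28 left
October 1970: 31 - 28 = 3 -> lands on October 3

Result: 1970-10-03


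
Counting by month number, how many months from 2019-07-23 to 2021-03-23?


From July 2019 to March 2021
2 years * 12 = 24 months, minus 4 months = 20

20 months


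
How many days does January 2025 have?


January 2025

31 days


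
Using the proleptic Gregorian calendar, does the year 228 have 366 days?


Gregorian leap year rule: divisible by 4, but not by 100, unless also by 400.
228 is divisible by 4 but not 100 -> leap year

Yes


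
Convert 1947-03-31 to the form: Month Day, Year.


ISO 1947-03-31 parses as year=1947, month=03, day=31
Month 3 -> March

March 31, 1947


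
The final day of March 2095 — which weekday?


March 2095 has 31 days
Anchor: Jan 1, 2095. With p = 2095 - 1 = 2094: (p + p//4 - p//100 + p//400) mod 7 = (2094 + 523 - 20 + 5) mod 7 = 2602 mod 7 = 5 -> Saturday (Mon=0 ... Sun=6)
Days before March (Jan-Feb): 59; March 1 index = (5 + 59) mod 7 = 1 -> Tuesday
Last day offset: 31 - 1 = 30 days
Weekday index = (1 + 30) mod 7 = 3

Thursday, March 31


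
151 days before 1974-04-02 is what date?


Start: 1974-04-02, subtract 151 days
Back 2 days from April 2 reaches March 31, 1974 -> 149 left
March 1974 has 31 days -> back to February 28, 1974 -> 118 left
February 1974 has 28 days -> back to January 31, 1974 -> 90 left
January 1974 has 31 days -> back to December 31, 1973 -> 59 left
December 1973 has 31 days -> back to November 30, 1973 -> 28 left
November 1973: 30 - 28 = 2 -> lands on November 2

Result: 1973-11-02


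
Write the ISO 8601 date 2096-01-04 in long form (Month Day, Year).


ISO 2096-01-04 parses as year=2096, month=01, day=04
Month 1 -> January

January 4, 2096


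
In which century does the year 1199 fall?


Century = (year - 1) // 100 + 1
= (1199 - 1) // 100 + 1
= 1198 // 100 + 1
= 11 + 1

12th century


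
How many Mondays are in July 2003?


July 2003 has 31 days
Anchor: Jan 1, 2003. With p = 2003 - 1 = 2002: (p + p//4 - p//100 + p//400) mod 7 = (2002 + 500 - 20 + 5) mod 7 = 2487 mod 7 = 2 -> Wednesday (Mon=0 ... Sun=6)
Days before July (Jan-Jun): 181; July 1 index = (2 + 181) mod 7 = 1 -> Tuesday
First Monday is July 7
Mondays: 7, 14, 21, 28

4 Mondays


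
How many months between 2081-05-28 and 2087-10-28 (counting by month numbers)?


From May 2081 to October 2087
6 years * 12 = 72 months, plus 5 months = 77

77 months


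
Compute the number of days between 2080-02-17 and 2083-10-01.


From 2080-02-17 to 2083-10-01
2080-02-17: days before February = 31; day of year = 31 + 17 = 48
2083-10-01: days before October = 31 + 28 + 31 + 30 + 31 + 30 + 31 + 31 + 30 = 273 (2083 is not a leap year); day of year = 273 + 1 = 274
Rest of 2080: 366 - 48 = 318
Full years 2081 (365), 2082 (365): 730
Total = 318 + 730 + 274 = 1322

1322 days


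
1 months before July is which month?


July is month 7
7 - 1 = 6

June


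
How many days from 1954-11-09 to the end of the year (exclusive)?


Day of year: 313 of 365
Remaining = 365 - 313

52 days


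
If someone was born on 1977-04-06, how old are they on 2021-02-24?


Birth: 1977-04-06
Reference: 2021-02-24
Year difference: 2021 - 1977 = 44
Birthday not yet reached in 2021, subtract 1

43 years old


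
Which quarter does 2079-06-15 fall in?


Month: June (month 6)
Q1: Jan-Mar, Q2: Apr-Jun, Q3: Jul-Sep, Q4: Oct-Dec

Q2


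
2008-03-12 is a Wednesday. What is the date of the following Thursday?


Current: Wednesday
Target: Thursday
Days ahead: 1

Next Thursday: 2008-03-13


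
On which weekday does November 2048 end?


November 2048 has 30 days
Anchor: Jan 1, 2048. With p = 2048 - 1 = 2047: (p + p//4 - p//100 + p//400) mod 7 = (2047 + 511 - 20 + 5) mod 7 = 2543 mod 7 = 2 -> Wednesday (Mon=0 ... Sun=6)
Days before November (Jan-Oct): 305; November 1 index = (2 + 305) mod 7 = 6 -> Sunday
Last day offset: 30 - 1 = 29 days
Weekday index = (6 + 29) mod 7 = 0

Monday, November 30


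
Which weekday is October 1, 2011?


Target: October 1, 2011
Anchor: Jan 1, 2011. With p = 2011 - 1 = 2010: (p + p//4 - p//100 + p//400) mod 7 = (2010 + 502 - 20 + 5) mod 7 = 2497 mod 7 = 5 -> Saturday (Mon=0 ... Sun=6)
Days before October (Jan-Sep): 273 days
Weekday index = (5 + 273) mod 7 = 5

Saturday


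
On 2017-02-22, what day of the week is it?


Date: February 22, 2017
Anchor: Jan 1, 2017. With p = 2017 - 1 = 2016: (p + p//4 - p//100 + p//400) mod 7 = (2016 + 504 - 20 + 5) mod 7 = 2505 mod 7 = 6 -> Sunday (Mon=0 ... Sun=6)
Days before February (Jan): 31; offset = 31 + 22 - 1 = 52
Weekday index = (6 + 52) mod 7 = 2

Day of the week: Wednesday


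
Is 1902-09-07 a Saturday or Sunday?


Anchor: Jan 1, 1902. With p = 1902 - 1 = 1901: (p + p//4 - p//100 + p//400) mod 7 = (1901 + 475 - 19 + 4) mod 7 = 2361 mod 7 = 2 -> Wednesday (Mon=0 ... Sun=6)
Day of year: 250; offset = 249
Weekday index = (2 + 249) mod 7 = 6 -> Sunday
Weekend days: Saturday, Sunday

Yes


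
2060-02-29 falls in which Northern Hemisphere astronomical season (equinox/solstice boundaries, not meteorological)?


Date: February 29
Astronomical Winter (approx.; exact equinox/solstice day varies by year): December 21 to March 19
February 29 falls within the Winter window

Winter


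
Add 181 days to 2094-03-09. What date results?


Start: 2094-03-09, add 181 days
March 2094 has 31 days: 31 - 9 = 22 days to March 31 -> 159 left
April 2094 has 30 days -> 129 left
May 2094 has 31 days -> 98 left
June 2094 has 30 days -> 68 left
July 2094 has 31 days -> 37 left
August 2094 has 31 days -> 6 left
September 2094: 6 <= 30 -> lands on September 6

Result: 2094-09-06


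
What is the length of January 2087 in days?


January 2087

31 days


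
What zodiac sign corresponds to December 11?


Date: December 11
Conventional tropical zodiac dates: Sagittarius from November 22 onward; Capricorn starts December 22
December 11 falls within the Sagittarius range

Sagittarius


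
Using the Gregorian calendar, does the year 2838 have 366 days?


Gregorian leap year rule: divisible by 4, but not by 100, unless also by 400.
2838 is not divisible by 4 -> not a leap year

No


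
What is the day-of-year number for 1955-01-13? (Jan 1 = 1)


Date: January 13, 1955
No months before January
Plus 13 days in January

Day of year: 13


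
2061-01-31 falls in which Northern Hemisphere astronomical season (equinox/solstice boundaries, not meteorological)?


Date: January 31
Astronomical Winter (approx.; exact equinox/solstice day varies by year): December 21 to March 19
January 31 falls within the Winter window

Winter


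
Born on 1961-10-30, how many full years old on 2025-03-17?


Birth: 1961-10-30
Reference: 2025-03-17
Year difference: 2025 - 1961 = 64
Birthday not yet reached in 2025, subtract 1

63 years old


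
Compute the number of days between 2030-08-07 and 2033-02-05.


From 2030-08-07 to 2033-02-05
2030-08-07: days before August = 31 + 28 + 31 + 30 + 31 + 30 + 31 = 212 (2030 is not a leap year); day of year = 212 + 7 = 219
2033-02-05: days before February = 31; day of year = 31 + 5 = 36
Rest of 2030: 365 - 219 = 146
Full years 2031 (365), 2032 (366): 731
Total = 146 + 731 + 36 = 913

913 days


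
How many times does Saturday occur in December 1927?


December 1927 has 31 days
Anchor: Jan 1, 1927. With p = 1927 - 1 = 1926: (p + p//4 - p//100 + p//400) mod 7 = (1926 + 481 - 19 + 4) mod 7 = 2392 mod 7 = 5 -> Saturday (Mon=0 ... Sun=6)
Days before December (Jan-Nov): 334; December 1 index = (5 + 334) mod 7 = 3 -> Thursday
First Saturday is December 3
Saturdays: 3, 10, 17, 24, 31

5 Saturdays


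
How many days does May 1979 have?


May 1979

31 days


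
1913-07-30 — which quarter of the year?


Month: July (month 7)
Q1: Jan-Mar, Q2: Apr-Jun, Q3: Jul-Sep, Q4: Oct-Dec

Q3


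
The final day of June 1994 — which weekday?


June 1994 has 30 days
Anchor: Jan 1, 1994. With p = 1994 - 1 = 1993: (p + p//4 - p//100 + p//400) mod 7 = (1993 + 498 - 19 + 4) mod 7 = 2476 mod 7 = 5 -> Saturday (Mon=0 ... Sun=6)
Days before June (Jan-May): 151; June 1 index = (5 + 151) mod 7 = 2 -> Wednesday
Last day offset: 30 - 1 = 29 days
Weekday index = (2 + 29) mod 7 = 3

Thursday, June 30


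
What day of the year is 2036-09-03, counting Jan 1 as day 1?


Date: September 3, 2036
Days in months 1 through 8: 244
Plus 3 days in September

Day of year: 247


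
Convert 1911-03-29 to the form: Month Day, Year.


ISO 1911-03-29 parses as year=1911, month=03, day=29
Month 3 -> March

March 29, 1911


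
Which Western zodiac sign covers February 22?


Date: February 22
Conventional tropical zodiac dates: Pisces from February 19 onward; Aries starts March 21
February 22 falls within the Pisces range

Pisces


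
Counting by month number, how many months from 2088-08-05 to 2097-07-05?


From August 2088 to July 2097
9 years * 12 = 108 months, minus 1 month = 107

107 months


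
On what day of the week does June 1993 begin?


Target: June 1, 1993
Anchor: Jan 1, 1993. With p = 1993 - 1 = 1992: (p + p//4 - p//100 + p//400) mod 7 = (1992 + 498 - 19 + 4) mod 7 = 2475 mod 7 = 4 -> Friday (Mon=0 ... Sun=6)
Days before June (Jan-May): 151 days
Weekday index = (4 + 151) mod 7 = 1

Tuesday


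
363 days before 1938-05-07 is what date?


Start: 1938-05-07, subtract 363 days
Back 7 days from May 7 reaches April 30, 1938 -> 356 left
April 1938 has 30 days -> back to March 31, 1938 -> 326 left
March 1938 has 31 days -> back to February 28, 1938 -> 295 left
February 1938 has 28 days -> back to January 31, 1938 -> 267 left
January 1938 has 31 days -> back to December 31, 1937 -> 236 left
December 1937 has 31 days -> back to November 30, 1937 -> 205 left
November 1937 has 30 days -> back to October 31, 1937 -> 175 left
October 1937 has 31 days -> back to September 30, 1937 -> 144 left
September 1937 has 30 days -> back to August 31, 1937 -> 114 left
August 1937 has 31 days -> back to July 31, 1937 -> 83 left
July 1937 has 31 days -> back to June 30, 1937 -> 52 left
June 1937 has 30 days -> back to May 31, 1937 -> 22 left
May 1937: 31 - 22 = 9 -> lands on May 9

Result: 1937-05-09


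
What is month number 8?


Month 8 of 12

August


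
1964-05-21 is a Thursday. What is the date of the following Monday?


Current: Thursday
Target: Monday
Days ahead: 4

Next Monday: 1964-05-25


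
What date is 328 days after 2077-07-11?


Start: 2077-07-11, add 328 days
July 2077 has 31 days: 31 - 11 = 20 days to July 31 -> 308 left
August 2077 has 31 days -> 277 left
September 2077 has 30 days -> 247 left
October 2077 has 31 days -> 216 left
November 2077 has 30 days -> 186 left
December 2077 has 31 days -> 155 left
January 2078 has 31 days -> 124 left
February 2078 has 28 days -> 96 left
March 2078 has 31 days -> 65 left
April 2078 has 30 days -> 35 left
May 2078 has 31 days -> 4 left
June 2078: 4 <= 30 -> lands on June 4

Result: 2078-06-04


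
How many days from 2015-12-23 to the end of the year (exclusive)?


Day of year: 357 of 365
Remaining = 365 - 357

8 days


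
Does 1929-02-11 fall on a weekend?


Anchor: Jan 1, 1929. With p = 1929 - 1 = 1928: (p + p//4 - p//100 + p//400) mod 7 = (1928 + 482 - 19 + 4) mod 7 = 2395 mod 7 = 1 -> Tuesday (Mon=0 ... Sun=6)
Day of year: 42; offset = 41
Weekday index = (1 + 41) mod 7 = 0 -> Monday
Weekend days: Saturday, Sunday

No


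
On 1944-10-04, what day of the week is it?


Date: October 4, 1944
Anchor: Jan 1, 1944. With p = 1944 - 1 = 1943: (p + p//4 - p//100 + p//400) mod 7 = (1943 + 485 - 19 + 4) mod 7 = 2413 mod 7 = 5 -> Saturday (Mon=0 ... Sun=6)
Days before October (Jan-Sep): 274; offset = 274 + 4 - 1 = 277
Weekday index = (5 + 277) mod 7 = 2

Day of the week: Wednesday
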